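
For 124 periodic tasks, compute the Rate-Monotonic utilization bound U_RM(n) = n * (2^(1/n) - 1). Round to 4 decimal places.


Compute 2^(1/124) = 1.0056055492
Subtract 1: 1.0056055492 - 1 = 0.0056055492
Multiply by n: 124 * 0.0056055492 = 0.6950881008
Round to 4 dp: 0.6951

0.6951


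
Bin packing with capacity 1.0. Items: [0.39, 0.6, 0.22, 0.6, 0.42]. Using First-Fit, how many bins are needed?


Place items sequentially using First-Fit:
  Item 0.39 -> new Bin 1
  Item 0.6 -> Bin 1 (now 0.99)
  Item 0.22 -> new Bin 2
  Item 0.6 -> Bin 2 (now 0.82)
  Item 0.42 -> new Bin 3
Total bins used = 3

3


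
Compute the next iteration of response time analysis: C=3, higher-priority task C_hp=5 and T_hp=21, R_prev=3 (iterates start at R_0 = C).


R_next = C + ceil(R_prev / T_hp) * C_hp
ceil(3 / 21) = ceil(0.1429) = 1
Interference = 1 * 5 = 5
R_next = 3 + 5 = 8

8


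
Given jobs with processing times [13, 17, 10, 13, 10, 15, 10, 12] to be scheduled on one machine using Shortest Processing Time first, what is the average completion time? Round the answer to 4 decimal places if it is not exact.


Sort jobs by processing time (SPT order): [10, 10, 10, 12, 13, 13, 15, 17]
Compute completion times sequentially:
  Job 1: processing = 10, completes at 10
  Job 2: processing = 10, completes at 20
  Job 3: processing = 10, completes at 30
  Job 4: processing = 12, completes at 42
  Job 5: processing = 13, completes at 55
  Job 6: processing = 13, completes at 68
  Job 7: processing = 15, completes at 83
  Job 8: processing = 17, completes at 100
Sum of completion times = 408
Average completion time = 408/8 = 51.0

51.0


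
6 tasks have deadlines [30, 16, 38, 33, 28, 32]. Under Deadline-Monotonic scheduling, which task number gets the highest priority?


Sort tasks by relative deadline (ascending):
  Task 2: deadline = 16
  Task 5: deadline = 28
  Task 1: deadline = 30
  Task 6: deadline = 32
  Task 4: deadline = 33
  Task 3: deadline = 38
Priority order (highest first): [2, 5, 1, 6, 4, 3]
Highest priority task = 2

2


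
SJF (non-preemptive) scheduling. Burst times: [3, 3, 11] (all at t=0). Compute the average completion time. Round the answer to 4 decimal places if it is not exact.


SJF order (ascending): [3, 3, 11]
Completion times:
  Job 1: burst=3, C=3
  Job 2: burst=3, C=6
  Job 3: burst=11, C=17
Average completion = 26/3 = 8.6667

8.6667


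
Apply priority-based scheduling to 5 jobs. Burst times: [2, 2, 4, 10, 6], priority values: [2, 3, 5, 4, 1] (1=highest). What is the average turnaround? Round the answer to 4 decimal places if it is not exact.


Sort by priority (ascending = highest first):
Order: [(1, 6), (2, 2), (3, 2), (4, 10), (5, 4)]
Completion times:
  Priority 1, burst=6, C=6
  Priority 2, burst=2, C=8
  Priority 3, burst=2, C=10
  Priority 4, burst=10, C=20
  Priority 5, burst=4, C=24
Average turnaround = 68/5 = 13.6

13.6


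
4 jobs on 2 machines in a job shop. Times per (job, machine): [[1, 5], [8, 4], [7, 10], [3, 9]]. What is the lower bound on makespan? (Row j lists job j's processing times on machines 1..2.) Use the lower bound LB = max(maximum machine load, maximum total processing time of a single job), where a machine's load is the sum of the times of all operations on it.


Machine loads:
  Machine 1: 1 + 8 + 7 + 3 = 19
  Machine 2: 5 + 4 + 10 + 9 = 28
Max machine load = 28
Job totals:
  Job 1: 6
  Job 2: 12
  Job 3: 17
  Job 4: 12
Max job total = 17
Lower bound = max(28, 17) = 28

28


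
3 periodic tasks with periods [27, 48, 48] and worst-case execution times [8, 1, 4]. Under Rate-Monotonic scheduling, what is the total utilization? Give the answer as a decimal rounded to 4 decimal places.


Compute individual utilizations (exact fractions):
  Task 1: C/T = 8/27 (approx. 0.2963)
  Task 2: C/T = 1/48 (approx. 0.0208)
  Task 3: C/T = 4/48 = 1/12 (approx. 0.0833)
Total utilization U = 8/27 + 1/48 + 1/12 = 173/432
Rounded to 4 decimal places: U = 0.4005
RM (Liu & Layland) bound for 3 tasks = 0.779763; compare with U = 173/432 (approx. 0.400463)
U <= bound, so schedulable by RM sufficient condition.

0.4005


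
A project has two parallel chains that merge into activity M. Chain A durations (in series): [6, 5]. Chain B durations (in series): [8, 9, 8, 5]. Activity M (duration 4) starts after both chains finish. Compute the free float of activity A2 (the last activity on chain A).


ES(A2) = sum of predecessors on chain A = 6
EF(A2) = ES + duration = 6 + 5 = 11
Successor of A2 is M. ES(M) = max(sum(A), sum(B)) = max(11, 30) = 30
Free float = ES(successor) - EF(current) = 30 - 11 = 19

19


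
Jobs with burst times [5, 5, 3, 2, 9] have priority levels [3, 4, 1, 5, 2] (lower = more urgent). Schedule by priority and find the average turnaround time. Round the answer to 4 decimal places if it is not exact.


Sort by priority (ascending = highest first):
Order: [(1, 3), (2, 9), (3, 5), (4, 5), (5, 2)]
Completion times:
  Priority 1, burst=3, C=3
  Priority 2, burst=9, C=12
  Priority 3, burst=5, C=17
  Priority 4, burst=5, C=22
  Priority 5, burst=2, C=24
Average turnaround = 78/5 = 15.6

15.6


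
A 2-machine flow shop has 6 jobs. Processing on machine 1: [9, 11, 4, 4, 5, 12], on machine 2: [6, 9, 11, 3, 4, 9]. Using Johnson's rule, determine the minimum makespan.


Apply Johnson's rule:
  Group 1 (a <= b): [(3, 4, 11)]
  Group 2 (a > b): [(2, 11, 9), (6, 12, 9), (1, 9, 6), (5, 5, 4), (4, 4, 3)]
Optimal job order: [3, 2, 6, 1, 5, 4]
Schedule:
  Job 3: M1 done at 4, M2 done at 15
  Job 2: M1 done at 15, M2 done at 24
  Job 6: M1 done at 27, M2 done at 36
  Job 1: M1 done at 36, M2 done at 42
  Job 5: M1 done at 41, M2 done at 46
  Job 4: M1 done at 45, M2 done at 49
Makespan = 49

49


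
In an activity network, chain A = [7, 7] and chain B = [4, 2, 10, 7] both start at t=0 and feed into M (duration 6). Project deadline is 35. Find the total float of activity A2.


Forward pass: ES(A2) = sum of predecessors on chain A = 7
EF = ES + duration = 7 + 7 = 14
Backward pass: LF(M) = deadline = 35; LS(M) = 35 - 6 = 29
LF(A2) = LS(M) - sum(successors on chain A) = 29 - 0 = 29
LS = LF - duration = 29 - 7 = 22
Total float = LS - ES = 22 - 7 = 15

15


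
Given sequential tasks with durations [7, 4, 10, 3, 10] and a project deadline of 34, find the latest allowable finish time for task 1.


LF(activity 1) = deadline - sum of successor durations
Successors: activities 2 through 5 with durations [4, 10, 3, 10]
Sum of successor durations = 27
LF = 34 - 27 = 7

7


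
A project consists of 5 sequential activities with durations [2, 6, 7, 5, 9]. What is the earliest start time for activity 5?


Activity 5 starts after activities 1 through 4 complete.
Predecessor durations: [2, 6, 7, 5]
ES = 2 + 6 + 7 + 5 = 20

20


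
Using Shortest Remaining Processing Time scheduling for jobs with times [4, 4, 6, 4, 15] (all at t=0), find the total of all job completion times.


Since all jobs arrive at t=0, SRPT equals SPT ordering.
SPT order: [4, 4, 4, 6, 15]
Completion times:
  Job 1: p=4, C=4
  Job 2: p=4, C=8
  Job 3: p=4, C=12
  Job 4: p=6, C=18
  Job 5: p=15, C=33
Total completion time = 4 + 8 + 12 + 18 + 33 = 75

75


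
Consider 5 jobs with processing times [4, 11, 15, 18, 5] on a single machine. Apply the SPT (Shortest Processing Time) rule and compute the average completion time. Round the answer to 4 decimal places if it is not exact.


Sort jobs by processing time (SPT order): [4, 5, 11, 15, 18]
Compute completion times sequentially:
  Job 1: processing = 4, completes at 4
  Job 2: processing = 5, completes at 9
  Job 3: processing = 11, completes at 20
  Job 4: processing = 15, completes at 35
  Job 5: processing = 18, completes at 53
Sum of completion times = 121
Average completion time = 121/5 = 24.2

24.2


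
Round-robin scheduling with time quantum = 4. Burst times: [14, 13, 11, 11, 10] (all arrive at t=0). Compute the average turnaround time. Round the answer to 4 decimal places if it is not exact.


Time quantum = 4
Execution trace:
  J1 runs 4 units, time = 4
  J2 runs 4 units, time = 8
  J3 runs 4 units, time = 12
  J4 runs 4 units, time = 16
  J5 runs 4 units, time = 20
  J1 runs 4 units, time = 24
  J2 runs 4 units, time = 28
  J3 runs 4 units, time = 32
  J4 runs 4 units, time = 36
  J5 runs 4 units, time = 40
  J1 runs 4 units, time = 44
  J2 runs 4 units, time = 48
  J3 runs 3 units, time = 51
  J4 runs 3 units, time = 54
  J5 runs 2 units, time = 56
  J1 runs 2 units, time = 58
  J2 runs 1 units, time = 59
Finish times: [58, 59, 51, 54, 56]
Average turnaround = 278/5 = 55.6

55.6


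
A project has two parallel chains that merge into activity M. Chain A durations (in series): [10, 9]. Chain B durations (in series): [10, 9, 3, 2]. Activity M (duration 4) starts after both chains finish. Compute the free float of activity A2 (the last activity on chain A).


ES(A2) = sum of predecessors on chain A = 10
EF(A2) = ES + duration = 10 + 9 = 19
Successor of A2 is M. ES(M) = max(sum(A), sum(B)) = max(19, 24) = 24
Free float = ES(successor) - EF(current) = 24 - 19 = 5

5


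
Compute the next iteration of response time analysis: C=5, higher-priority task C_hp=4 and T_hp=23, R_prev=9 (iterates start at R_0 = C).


R_next = C + ceil(R_prev / T_hp) * C_hp
ceil(9 / 23) = ceil(0.3913) = 1
Interference = 1 * 4 = 4
R_next = 5 + 4 = 9
R_next = R_prev, so the iteration has converged (response time = 9).

9


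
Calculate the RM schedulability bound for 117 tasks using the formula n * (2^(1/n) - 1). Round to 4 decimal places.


Compute 2^(1/117) = 1.0059419185
Subtract 1: 1.0059419185 - 1 = 0.0059419185
Multiply by n: 117 * 0.0059419185 = 0.6952044645
Round to 4 dp: 0.6952

0.6952


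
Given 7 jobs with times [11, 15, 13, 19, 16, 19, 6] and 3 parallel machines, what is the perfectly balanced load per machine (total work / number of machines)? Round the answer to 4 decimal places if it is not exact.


Total processing time = 11 + 15 + 13 + 19 + 16 + 19 + 6 = 99
Number of machines = 3
Ideal balanced load = 99 / 3 = 33.0

33.0


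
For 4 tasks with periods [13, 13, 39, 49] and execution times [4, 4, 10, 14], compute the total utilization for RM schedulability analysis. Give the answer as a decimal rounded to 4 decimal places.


Compute individual utilizations (exact fractions):
  Task 1: C/T = 4/13 (approx. 0.3077)
  Task 2: C/T = 4/13 (approx. 0.3077)
  Task 3: C/T = 10/39 (approx. 0.2564)
  Task 4: C/T = 14/49 = 2/7 (approx. 0.2857)
Total utilization U = 4/13 + 4/13 + 10/39 + 2/7 = 316/273
Rounded to 4 decimal places: U = 1.1575
RM (Liu & Layland) bound for 4 tasks = 0.756828; compare with U = 316/273 (approx. 1.157509)
U > 1, so the task set is not schedulable (processor overloaded).

1.1575


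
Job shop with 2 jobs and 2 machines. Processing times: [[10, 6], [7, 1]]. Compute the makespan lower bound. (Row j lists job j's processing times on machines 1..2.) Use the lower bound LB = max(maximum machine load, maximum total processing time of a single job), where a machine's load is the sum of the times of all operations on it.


Machine loads:
  Machine 1: 10 + 7 = 17
  Machine 2: 6 + 1 = 7
Max machine load = 17
Job totals:
  Job 1: 16
  Job 2: 8
Max job total = 16
Lower bound = max(17, 16) = 17

17


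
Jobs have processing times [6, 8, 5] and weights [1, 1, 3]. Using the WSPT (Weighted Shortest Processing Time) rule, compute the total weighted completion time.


Compute p/w ratios and sort ascending (WSPT): [(5, 3), (6, 1), (8, 1)]
Compute weighted completion times:
  Job (p=5,w=3): C=5, w*C=3*5=15
  Job (p=6,w=1): C=11, w*C=1*11=11
  Job (p=8,w=1): C=19, w*C=1*19=19
Total weighted completion time = 45

45


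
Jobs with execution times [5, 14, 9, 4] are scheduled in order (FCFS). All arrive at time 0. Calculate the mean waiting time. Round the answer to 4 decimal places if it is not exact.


FCFS order (as given): [5, 14, 9, 4]
Waiting times:
  Job 1: wait = 0
  Job 2: wait = 5
  Job 3: wait = 19
  Job 4: wait = 28
Sum of waiting times = 52
Average waiting time = 52/4 = 13.0

13.0


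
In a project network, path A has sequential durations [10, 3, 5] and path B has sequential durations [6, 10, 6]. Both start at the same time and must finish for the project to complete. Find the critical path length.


Path A total = 10 + 3 + 5 = 18
Path B total = 6 + 10 + 6 = 22
Critical path = longest path = max(18, 22) = 22

22


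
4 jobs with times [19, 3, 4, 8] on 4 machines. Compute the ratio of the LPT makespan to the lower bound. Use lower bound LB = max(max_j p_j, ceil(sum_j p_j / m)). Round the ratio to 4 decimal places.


LPT order: [19, 8, 4, 3]
Machine loads after assignment: [19, 8, 4, 3]
LPT makespan = 19
Lower bound = max(max_job, ceil(total/4)) = max(19, 9) = 19
Ratio = 19 / 19 = 1.0

1.0


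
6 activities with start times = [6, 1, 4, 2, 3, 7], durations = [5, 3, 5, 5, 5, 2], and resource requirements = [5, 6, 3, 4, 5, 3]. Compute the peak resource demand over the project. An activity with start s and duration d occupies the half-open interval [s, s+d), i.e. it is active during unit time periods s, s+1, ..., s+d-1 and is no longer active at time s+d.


Each activity i is active on [start_i, start_i + duration_i).
Compute total resource usage per time slot:
  t=0: active resources = [], total = 0
  t=1: active resources = [6], total = 6
  t=2: active resources = [6, 4], total = 10
  t=3: active resources = [6, 4, 5], total = 15
  t=4: active resources = [3, 4, 5], total = 12
  t=5: active resources = [3, 4, 5], total = 12
  t=6: active resources = [5, 3, 4, 5], total = 17
  t=7: active resources = [5, 3, 5, 3], total = 16
  t=8: active resources = [5, 3, 3], total = 11
  t=9: active resources = [5], total = 5
  t=10: active resources = [5], total = 5
Peak resource demand = 17

17


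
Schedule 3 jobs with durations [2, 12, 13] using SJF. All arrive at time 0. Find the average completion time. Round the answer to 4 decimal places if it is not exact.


SJF order (ascending): [2, 12, 13]
Completion times:
  Job 1: burst=2, C=2
  Job 2: burst=12, C=14
  Job 3: burst=13, C=27
Average completion = 43/3 = 14.3333

14.3333


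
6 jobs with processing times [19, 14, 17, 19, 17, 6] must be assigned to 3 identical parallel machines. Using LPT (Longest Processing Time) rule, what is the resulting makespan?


Sort jobs in decreasing order (LPT): [19, 19, 17, 17, 14, 6]
Assign each job to the least loaded machine:
  Machine 1: jobs [19, 14], load = 33
  Machine 2: jobs [19, 6], load = 25
  Machine 3: jobs [17, 17], load = 34
Makespan = max load = 34

34


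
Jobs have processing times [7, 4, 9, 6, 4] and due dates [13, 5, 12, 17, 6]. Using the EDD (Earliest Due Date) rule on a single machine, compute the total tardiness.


Sort by due date (EDD order): [(4, 5), (4, 6), (9, 12), (7, 13), (6, 17)]
Compute completion times and tardiness:
  Job 1: p=4, d=5, C=4, tardiness=max(0,4-5)=0
  Job 2: p=4, d=6, C=8, tardiness=max(0,8-6)=2
  Job 3: p=9, d=12, C=17, tardiness=max(0,17-12)=5
  Job 4: p=7, d=13, C=24, tardiness=max(0,24-13)=11
  Job 5: p=6, d=17, C=30, tardiness=max(0,30-17)=13
Total tardiness = 31

31


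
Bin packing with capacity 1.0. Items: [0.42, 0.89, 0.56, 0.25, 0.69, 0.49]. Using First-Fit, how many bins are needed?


Place items sequentially using First-Fit:
  Item 0.42 -> new Bin 1
  Item 0.89 -> new Bin 2
  Item 0.56 -> Bin 1 (now 0.98)
  Item 0.25 -> new Bin 3
  Item 0.69 -> Bin 3 (now 0.94)
  Item 0.49 -> new Bin 4
Total bins used = 4

4


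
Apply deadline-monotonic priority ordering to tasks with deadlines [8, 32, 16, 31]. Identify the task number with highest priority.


Sort tasks by relative deadline (ascending):
  Task 1: deadline = 8
  Task 3: deadline = 16
  Task 4: deadline = 31
  Task 2: deadline = 32
Priority order (highest first): [1, 3, 4, 2]
Highest priority task = 1

1


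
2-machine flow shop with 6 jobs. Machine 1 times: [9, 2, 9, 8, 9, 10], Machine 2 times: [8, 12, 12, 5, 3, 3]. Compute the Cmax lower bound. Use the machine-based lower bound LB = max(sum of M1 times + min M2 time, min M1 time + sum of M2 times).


LB1 = sum(M1 times) + min(M2 times) = 47 + 3 = 50
LB2 = min(M1 times) + sum(M2 times) = 2 + 43 = 45
Lower bound = max(LB1, LB2) = max(50, 45) = 50

50


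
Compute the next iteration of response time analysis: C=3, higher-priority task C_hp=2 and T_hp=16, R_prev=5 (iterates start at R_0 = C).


R_next = C + ceil(R_prev / T_hp) * C_hp
ceil(5 / 16) = ceil(0.3125) = 1
Interference = 1 * 2 = 2
R_next = 3 + 2 = 5
R_next = R_prev, so the iteration has converged (response time = 5).

5


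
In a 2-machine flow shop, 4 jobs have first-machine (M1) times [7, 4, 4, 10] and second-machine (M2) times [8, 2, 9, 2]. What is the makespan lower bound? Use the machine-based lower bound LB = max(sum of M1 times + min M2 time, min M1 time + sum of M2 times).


LB1 = sum(M1 times) + min(M2 times) = 25 + 2 = 27
LB2 = min(M1 times) + sum(M2 times) = 4 + 21 = 25
Lower bound = max(LB1, LB2) = max(27, 25) = 27

27


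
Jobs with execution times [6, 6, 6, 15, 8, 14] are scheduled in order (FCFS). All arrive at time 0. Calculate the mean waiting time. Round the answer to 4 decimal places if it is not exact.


FCFS order (as given): [6, 6, 6, 15, 8, 14]
Waiting times:
  Job 1: wait = 0
  Job 2: wait = 6
  Job 3: wait = 12
  Job 4: wait = 18
  Job 5: wait = 33
  Job 6: wait = 41
Sum of waiting times = 110
Average waiting time = 110/6 = 18.3333

18.3333


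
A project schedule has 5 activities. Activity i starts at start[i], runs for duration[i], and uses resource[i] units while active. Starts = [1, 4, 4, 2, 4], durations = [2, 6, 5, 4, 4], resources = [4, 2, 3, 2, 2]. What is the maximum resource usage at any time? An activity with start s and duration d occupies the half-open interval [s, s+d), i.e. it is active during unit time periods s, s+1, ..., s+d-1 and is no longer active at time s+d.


Each activity i is active on [start_i, start_i + duration_i).
Compute total resource usage per time slot:
  t=0: active resources = [], total = 0
  t=1: active resources = [4], total = 4
  t=2: active resources = [4, 2], total = 6
  t=3: active resources = [2], total = 2
  t=4: active resources = [2, 3, 2, 2], total = 9
  t=5: active resources = [2, 3, 2, 2], total = 9
  t=6: active resources = [2, 3, 2], total = 7
  t=7: active resources = [2, 3, 2], total = 7
  t=8: active resources = [2, 3], total = 5
  t=9: active resources = [2], total = 2
Peak resource demand = 9

9


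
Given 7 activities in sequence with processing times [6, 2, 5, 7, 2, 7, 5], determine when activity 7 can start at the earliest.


Activity 7 starts after activities 1 through 6 complete.
Predecessor durations: [6, 2, 5, 7, 2, 7]
ES = 6 + 2 + 5 + 7 + 2 + 7 = 29

29


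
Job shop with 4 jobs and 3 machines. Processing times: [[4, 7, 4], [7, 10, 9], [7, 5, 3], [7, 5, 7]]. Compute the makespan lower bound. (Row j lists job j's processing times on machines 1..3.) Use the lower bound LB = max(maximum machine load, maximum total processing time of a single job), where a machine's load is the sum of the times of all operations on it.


Machine loads:
  Machine 1: 4 + 7 + 7 + 7 = 25
  Machine 2: 7 + 10 + 5 + 5 = 27
  Machine 3: 4 + 9 + 3 + 7 = 23
Max machine load = 27
Job totals:
  Job 1: 15
  Job 2: 26
  Job 3: 15
  Job 4: 19
Max job total = 26
Lower bound = max(27, 26) = 27

27


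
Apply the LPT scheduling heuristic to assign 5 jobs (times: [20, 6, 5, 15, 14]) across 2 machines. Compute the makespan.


Sort jobs in decreasing order (LPT): [20, 15, 14, 6, 5]
Assign each job to the least loaded machine:
  Machine 1: jobs [20, 6, 5], load = 31
  Machine 2: jobs [15, 14], load = 29
Makespan = max load = 31

31


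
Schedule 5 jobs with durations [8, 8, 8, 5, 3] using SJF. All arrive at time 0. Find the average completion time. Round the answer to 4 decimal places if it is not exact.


SJF order (ascending): [3, 5, 8, 8, 8]
Completion times:
  Job 1: burst=3, C=3
  Job 2: burst=5, C=8
  Job 3: burst=8, C=16
  Job 4: burst=8, C=24
  Job 5: burst=8, C=32
Average completion = 83/5 = 16.6

16.6


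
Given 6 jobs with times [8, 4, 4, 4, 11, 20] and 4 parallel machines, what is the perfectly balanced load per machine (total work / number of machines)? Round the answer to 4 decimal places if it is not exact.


Total processing time = 8 + 4 + 4 + 4 + 11 + 20 = 51
Number of machines = 4
Ideal balanced load = 51 / 4 = 12.75

12.75


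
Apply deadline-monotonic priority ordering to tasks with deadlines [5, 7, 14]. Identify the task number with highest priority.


Sort tasks by relative deadline (ascending):
  Task 1: deadline = 5
  Task 2: deadline = 7
  Task 3: deadline = 14
Priority order (highest first): [1, 2, 3]
Highest priority task = 1

1


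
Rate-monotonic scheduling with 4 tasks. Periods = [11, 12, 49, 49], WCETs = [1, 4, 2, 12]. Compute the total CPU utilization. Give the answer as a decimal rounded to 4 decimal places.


Compute individual utilizations (exact fractions):
  Task 1: C/T = 1/11 (approx. 0.0909)
  Task 2: C/T = 4/12 = 1/3 (approx. 0.3333)
  Task 3: C/T = 2/49 (approx. 0.0408)
  Task 4: C/T = 12/49 (approx. 0.2449)
Total utilization U = 1/11 + 1/3 + 2/49 + 12/49 = 164/231
Rounded to 4 decimal places: U = 0.7100
RM (Liu & Layland) bound for 4 tasks = 0.756828; compare with U = 164/231 (approx. 0.709957)
U <= bound, so schedulable by RM sufficient condition.

0.7100


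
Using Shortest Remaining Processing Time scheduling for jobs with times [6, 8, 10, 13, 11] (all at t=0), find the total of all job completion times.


Since all jobs arrive at t=0, SRPT equals SPT ordering.
SPT order: [6, 8, 10, 11, 13]
Completion times:
  Job 1: p=6, C=6
  Job 2: p=8, C=14
  Job 3: p=10, C=24
  Job 4: p=11, C=35
  Job 5: p=13, C=48
Total completion time = 6 + 14 + 24 + 35 + 48 = 127

127


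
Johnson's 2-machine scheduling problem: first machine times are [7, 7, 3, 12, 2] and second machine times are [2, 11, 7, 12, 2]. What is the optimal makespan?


Apply Johnson's rule:
  Group 1 (a <= b): [(5, 2, 2), (3, 3, 7), (2, 7, 11), (4, 12, 12)]
  Group 2 (a > b): [(1, 7, 2)]
Optimal job order: [5, 3, 2, 4, 1]
Schedule:
  Job 5: M1 done at 2, M2 done at 4
  Job 3: M1 done at 5, M2 done at 12
  Job 2: M1 done at 12, M2 done at 23
  Job 4: M1 done at 24, M2 done at 36
  Job 1: M1 done at 31, M2 done at 38
Makespan = 38

38


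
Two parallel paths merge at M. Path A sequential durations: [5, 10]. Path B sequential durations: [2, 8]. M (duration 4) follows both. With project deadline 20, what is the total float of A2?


Forward pass: ES(A2) = sum of predecessors on chain A = 5
EF = ES + duration = 5 + 10 = 15
Backward pass: LF(M) = deadline = 20; LS(M) = 20 - 4 = 16
LF(A2) = LS(M) - sum(successors on chain A) = 16 - 0 = 16
LS = LF - duration = 16 - 10 = 6
Total float = LS - ES = 6 - 5 = 1

1


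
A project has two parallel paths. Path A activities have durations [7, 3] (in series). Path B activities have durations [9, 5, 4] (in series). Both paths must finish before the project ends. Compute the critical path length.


Path A total = 7 + 3 = 10
Path B total = 9 + 5 + 4 = 18
Critical path = longest path = max(10, 18) = 18

18


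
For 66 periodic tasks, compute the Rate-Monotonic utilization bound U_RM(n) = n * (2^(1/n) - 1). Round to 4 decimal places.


Compute 2^(1/66) = 1.0105575720
Subtract 1: 1.0105575720 - 1 = 0.0105575720
Multiply by n: 66 * 0.0105575720 = 0.6967997520
Round to 4 dp: 0.6968

0.6968


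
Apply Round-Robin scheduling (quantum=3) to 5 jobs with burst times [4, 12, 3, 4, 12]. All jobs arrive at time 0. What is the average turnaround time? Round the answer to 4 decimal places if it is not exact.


Time quantum = 3
Execution trace:
  J1 runs 3 units, time = 3
  J2 runs 3 units, time = 6
  J3 runs 3 units, time = 9
  J4 runs 3 units, time = 12
  J5 runs 3 units, time = 15
  J1 runs 1 units, time = 16
  J2 runs 3 units, time = 19
  J4 runs 1 units, time = 20
  J5 runs 3 units, time = 23
  J2 runs 3 units, time = 26
  J5 runs 3 units, time = 29
  J2 runs 3 units, time = 32
  J5 runs 3 units, time = 35
Finish times: [16, 32, 9, 20, 35]
Average turnaround = 112/5 = 22.4

22.4


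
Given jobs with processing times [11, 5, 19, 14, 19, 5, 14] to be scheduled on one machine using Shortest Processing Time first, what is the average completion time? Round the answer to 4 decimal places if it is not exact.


Sort jobs by processing time (SPT order): [5, 5, 11, 14, 14, 19, 19]
Compute completion times sequentially:
  Job 1: processing = 5, completes at 5
  Job 2: processing = 5, completes at 10
  Job 3: processing = 11, completes at 21
  Job 4: processing = 14, completes at 35
  Job 5: processing = 14, completes at 49
  Job 6: processing = 19, completes at 68
  Job 7: processing = 19, completes at 87
Sum of completion times = 275
Average completion time = 275/7 = 39.2857

39.2857


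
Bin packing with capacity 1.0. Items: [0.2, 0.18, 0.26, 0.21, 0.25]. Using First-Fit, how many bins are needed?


Place items sequentially using First-Fit:
  Item 0.2 -> new Bin 1
  Item 0.18 -> Bin 1 (now 0.38)
  Item 0.26 -> Bin 1 (now 0.64)
  Item 0.21 -> Bin 1 (now 0.85)
  Item 0.25 -> new Bin 2
Total bins used = 2

2


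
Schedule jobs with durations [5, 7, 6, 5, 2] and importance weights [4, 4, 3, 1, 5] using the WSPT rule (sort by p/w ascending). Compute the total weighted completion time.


Compute p/w ratios and sort ascending (WSPT): [(2, 5), (5, 4), (7, 4), (6, 3), (5, 1)]
Compute weighted completion times:
  Job (p=2,w=5): C=2, w*C=5*2=10
  Job (p=5,w=4): C=7, w*C=4*7=28
  Job (p=7,w=4): C=14, w*C=4*14=56
  Job (p=6,w=3): C=20, w*C=3*20=60
  Job (p=5,w=1): C=25, w*C=1*25=25
Total weighted completion time = 179

179


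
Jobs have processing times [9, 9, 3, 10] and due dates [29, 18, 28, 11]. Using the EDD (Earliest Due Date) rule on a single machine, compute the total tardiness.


Sort by due date (EDD order): [(10, 11), (9, 18), (3, 28), (9, 29)]
Compute completion times and tardiness:
  Job 1: p=10, d=11, C=10, tardiness=max(0,10-11)=0
  Job 2: p=9, d=18, C=19, tardiness=max(0,19-18)=1
  Job 3: p=3, d=28, C=22, tardiness=max(0,22-28)=0
  Job 4: p=9, d=29, C=31, tardiness=max(0,31-29)=2
Total tardiness = 3

3


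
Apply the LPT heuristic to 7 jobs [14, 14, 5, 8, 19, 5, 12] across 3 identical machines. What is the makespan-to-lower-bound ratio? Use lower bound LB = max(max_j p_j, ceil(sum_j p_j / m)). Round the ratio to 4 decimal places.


LPT order: [19, 14, 14, 12, 8, 5, 5]
Machine loads after assignment: [24, 26, 27]
LPT makespan = 27
Lower bound = max(max_job, ceil(total/3)) = max(19, 26) = 26
Ratio = 27 / 26 = 1.0385

1.0385


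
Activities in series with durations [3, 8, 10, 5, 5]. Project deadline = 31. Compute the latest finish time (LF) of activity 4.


LF(activity 4) = deadline - sum of successor durations
Successors: activities 5 through 5 with durations [5]
Sum of successor durations = 5
LF = 31 - 5 = 26

26


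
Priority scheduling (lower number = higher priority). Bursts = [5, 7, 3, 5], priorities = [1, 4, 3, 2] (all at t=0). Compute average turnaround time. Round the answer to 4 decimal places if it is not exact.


Sort by priority (ascending = highest first):
Order: [(1, 5), (2, 5), (3, 3), (4, 7)]
Completion times:
  Priority 1, burst=5, C=5
  Priority 2, burst=5, C=10
  Priority 3, burst=3, C=13
  Priority 4, burst=7, C=20
Average turnaround = 48/4 = 12.0

12.0


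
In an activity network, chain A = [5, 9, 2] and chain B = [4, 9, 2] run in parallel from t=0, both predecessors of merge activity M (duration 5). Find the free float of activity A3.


ES(A3) = sum of predecessors on chain A = 14
EF(A3) = ES + duration = 14 + 2 = 16
Successor of A3 is M. ES(M) = max(sum(A), sum(B)) = max(16, 15) = 16
Free float = ES(successor) - EF(current) = 16 - 16 = 0

0


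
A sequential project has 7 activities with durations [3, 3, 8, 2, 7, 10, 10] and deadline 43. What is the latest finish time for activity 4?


LF(activity 4) = deadline - sum of successor durations
Successors: activities 5 through 7 with durations [7, 10, 10]
Sum of successor durations = 27
LF = 43 - 27 = 16

16


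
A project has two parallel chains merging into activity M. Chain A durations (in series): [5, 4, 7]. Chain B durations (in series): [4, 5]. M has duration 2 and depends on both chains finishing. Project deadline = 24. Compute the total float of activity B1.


Forward pass: ES(B1) = sum of predecessors on chain B = 0
EF = ES + duration = 0 + 4 = 4
Backward pass: LF(M) = deadline = 24; LS(M) = 24 - 2 = 22
LF(B1) = LS(M) - sum(successors on chain B) = 22 - 5 = 17
LS = LF - duration = 17 - 4 = 13
Total float = LS - ES = 13 - 0 = 13

13


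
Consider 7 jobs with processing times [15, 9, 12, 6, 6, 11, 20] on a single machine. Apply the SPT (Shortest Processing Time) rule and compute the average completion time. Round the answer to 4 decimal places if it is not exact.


Sort jobs by processing time (SPT order): [6, 6, 9, 11, 12, 15, 20]
Compute completion times sequentially:
  Job 1: processing = 6, completes at 6
  Job 2: processing = 6, completes at 12
  Job 3: processing = 9, completes at 21
  Job 4: processing = 11, completes at 32
  Job 5: processing = 12, completes at 44
  Job 6: processing = 15, completes at 59
  Job 7: processing = 20, completes at 79
Sum of completion times = 253
Average completion time = 253/7 = 36.1429

36.1429


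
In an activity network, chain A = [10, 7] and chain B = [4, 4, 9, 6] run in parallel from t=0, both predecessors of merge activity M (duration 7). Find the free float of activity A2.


ES(A2) = sum of predecessors on chain A = 10
EF(A2) = ES + duration = 10 + 7 = 17
Successor of A2 is M. ES(M) = max(sum(A), sum(B)) = max(17, 23) = 23
Free float = ES(successor) - EF(current) = 23 - 17 = 6

6


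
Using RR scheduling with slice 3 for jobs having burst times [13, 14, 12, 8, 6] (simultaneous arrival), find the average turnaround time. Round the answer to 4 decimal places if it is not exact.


Time quantum = 3
Execution trace:
  J1 runs 3 units, time = 3
  J2 runs 3 units, time = 6
  J3 runs 3 units, time = 9
  J4 runs 3 units, time = 12
  J5 runs 3 units, time = 15
  J1 runs 3 units, time = 18
  J2 runs 3 units, time = 21
  J3 runs 3 units, time = 24
  J4 runs 3 units, time = 27
  J5 runs 3 units, time = 30
  J1 runs 3 units, time = 33
  J2 runs 3 units, time = 36
  J3 runs 3 units, time = 39
  J4 runs 2 units, time = 41
  J1 runs 3 units, time = 44
  J2 runs 3 units, time = 47
  J3 runs 3 units, time = 50
  J1 runs 1 units, time = 51
  J2 runs 2 units, time = 53
Finish times: [51, 53, 50, 41, 30]
Average turnaround = 225/5 = 45.0

45.0


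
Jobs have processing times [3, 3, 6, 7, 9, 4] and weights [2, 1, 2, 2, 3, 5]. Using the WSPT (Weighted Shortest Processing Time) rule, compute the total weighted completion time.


Compute p/w ratios and sort ascending (WSPT): [(4, 5), (3, 2), (3, 1), (6, 2), (9, 3), (7, 2)]
Compute weighted completion times:
  Job (p=4,w=5): C=4, w*C=5*4=20
  Job (p=3,w=2): C=7, w*C=2*7=14
  Job (p=3,w=1): C=10, w*C=1*10=10
  Job (p=6,w=2): C=16, w*C=2*16=32
  Job (p=9,w=3): C=25, w*C=3*25=75
  Job (p=7,w=2): C=32, w*C=2*32=64
Total weighted completion time = 215

215


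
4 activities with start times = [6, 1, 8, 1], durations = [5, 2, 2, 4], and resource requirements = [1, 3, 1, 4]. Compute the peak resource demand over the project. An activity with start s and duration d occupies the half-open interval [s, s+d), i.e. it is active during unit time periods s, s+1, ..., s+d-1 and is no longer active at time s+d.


Each activity i is active on [start_i, start_i + duration_i).
Compute total resource usage per time slot:
  t=0: active resources = [], total = 0
  t=1: active resources = [3, 4], total = 7
  t=2: active resources = [3, 4], total = 7
  t=3: active resources = [4], total = 4
  t=4: active resources = [4], total = 4
  t=5: active resources = [], total = 0
  t=6: active resources = [1], total = 1
  t=7: active resources = [1], total = 1
  t=8: active resources = [1, 1], total = 2
  t=9: active resources = [1, 1], total = 2
  t=10: active resources = [1], total = 1
Peak resource demand = 7

7


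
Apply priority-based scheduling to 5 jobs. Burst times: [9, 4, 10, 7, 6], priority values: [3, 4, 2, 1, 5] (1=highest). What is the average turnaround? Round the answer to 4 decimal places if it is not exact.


Sort by priority (ascending = highest first):
Order: [(1, 7), (2, 10), (3, 9), (4, 4), (5, 6)]
Completion times:
  Priority 1, burst=7, C=7
  Priority 2, burst=10, C=17
  Priority 3, burst=9, C=26
  Priority 4, burst=4, C=30
  Priority 5, burst=6, C=36
Average turnaround = 116/5 = 23.2

23.2


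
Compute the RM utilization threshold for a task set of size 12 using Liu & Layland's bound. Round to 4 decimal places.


Compute 2^(1/12) = 1.0594630944
Subtract 1: 1.0594630944 - 1 = 0.0594630944
Multiply by n: 12 * 0.0594630944 = 0.7135571328
Round to 4 dp: 0.7136

0.7136


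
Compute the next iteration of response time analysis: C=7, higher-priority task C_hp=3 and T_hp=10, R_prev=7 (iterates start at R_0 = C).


R_next = C + ceil(R_prev / T_hp) * C_hp
ceil(7 / 10) = ceil(0.7) = 1
Interference = 1 * 3 = 3
R_next = 7 + 3 = 10

10


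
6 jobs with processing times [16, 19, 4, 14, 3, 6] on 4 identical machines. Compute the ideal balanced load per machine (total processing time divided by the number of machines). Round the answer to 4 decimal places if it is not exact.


Total processing time = 16 + 19 + 4 + 14 + 3 + 6 = 62
Number of machines = 4
Ideal balanced load = 62 / 4 = 15.5

15.5


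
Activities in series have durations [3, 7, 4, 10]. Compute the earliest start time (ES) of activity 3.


Activity 3 starts after activities 1 through 2 complete.
Predecessor durations: [3, 7]
ES = 3 + 7 = 10

10


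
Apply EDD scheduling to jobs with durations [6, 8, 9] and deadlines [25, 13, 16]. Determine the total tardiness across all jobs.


Sort by due date (EDD order): [(8, 13), (9, 16), (6, 25)]
Compute completion times and tardiness:
  Job 1: p=8, d=13, C=8, tardiness=max(0,8-13)=0
  Job 2: p=9, d=16, C=17, tardiness=max(0,17-16)=1
  Job 3: p=6, d=25, C=23, tardiness=max(0,23-25)=0
Total tardiness = 1

1


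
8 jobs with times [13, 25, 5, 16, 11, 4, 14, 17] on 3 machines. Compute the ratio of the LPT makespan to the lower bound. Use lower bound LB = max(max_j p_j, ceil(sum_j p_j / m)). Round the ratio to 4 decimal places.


LPT order: [25, 17, 16, 14, 13, 11, 5, 4]
Machine loads after assignment: [36, 35, 34]
LPT makespan = 36
Lower bound = max(max_job, ceil(total/3)) = max(25, 35) = 35
Ratio = 36 / 35 = 1.0286

1.0286


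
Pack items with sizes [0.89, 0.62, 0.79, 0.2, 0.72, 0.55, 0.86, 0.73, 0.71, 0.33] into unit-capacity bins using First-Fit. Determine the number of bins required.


Place items sequentially using First-Fit:
  Item 0.89 -> new Bin 1
  Item 0.62 -> new Bin 2
  Item 0.79 -> new Bin 3
  Item 0.2 -> Bin 2 (now 0.82)
  Item 0.72 -> new Bin 4
  Item 0.55 -> new Bin 5
  Item 0.86 -> new Bin 6
  Item 0.73 -> new Bin 7
  Item 0.71 -> new Bin 8
  Item 0.33 -> Bin 5 (now 0.88)
Total bins used = 8

8


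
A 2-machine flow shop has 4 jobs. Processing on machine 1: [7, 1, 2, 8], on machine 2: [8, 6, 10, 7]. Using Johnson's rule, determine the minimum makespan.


Apply Johnson's rule:
  Group 1 (a <= b): [(2, 1, 6), (3, 2, 10), (1, 7, 8)]
  Group 2 (a > b): [(4, 8, 7)]
Optimal job order: [2, 3, 1, 4]
Schedule:
  Job 2: M1 done at 1, M2 done at 7
  Job 3: M1 done at 3, M2 done at 17
  Job 1: M1 done at 10, M2 done at 25
  Job 4: M1 done at 18, M2 done at 32
Makespan = 32

32


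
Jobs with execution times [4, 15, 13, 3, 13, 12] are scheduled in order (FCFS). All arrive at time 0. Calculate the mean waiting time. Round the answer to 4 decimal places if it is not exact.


FCFS order (as given): [4, 15, 13, 3, 13, 12]
Waiting times:
  Job 1: wait = 0
  Job 2: wait = 4
  Job 3: wait = 19
  Job 4: wait = 32
  Job 5: wait = 35
  Job 6: wait = 48
Sum of waiting times = 138
Average waiting time = 138/6 = 23.0

23.0


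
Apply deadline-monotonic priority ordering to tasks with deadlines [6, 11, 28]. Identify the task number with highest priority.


Sort tasks by relative deadline (ascending):
  Task 1: deadline = 6
  Task 2: deadline = 11
  Task 3: deadline = 28
Priority order (highest first): [1, 2, 3]
Highest priority task = 1

1


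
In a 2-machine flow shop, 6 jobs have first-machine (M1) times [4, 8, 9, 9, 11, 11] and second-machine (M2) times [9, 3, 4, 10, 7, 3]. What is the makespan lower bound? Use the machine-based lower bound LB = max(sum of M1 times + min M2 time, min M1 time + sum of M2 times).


LB1 = sum(M1 times) + min(M2 times) = 52 + 3 = 55
LB2 = min(M1 times) + sum(M2 times) = 4 + 36 = 40
Lower bound = max(LB1, LB2) = max(55, 40) = 55

55


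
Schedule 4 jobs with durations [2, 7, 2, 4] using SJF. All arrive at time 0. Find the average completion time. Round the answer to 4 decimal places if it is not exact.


SJF order (ascending): [2, 2, 4, 7]
Completion times:
  Job 1: burst=2, C=2
  Job 2: burst=2, C=4
  Job 3: burst=4, C=8
  Job 4: burst=7, C=15
Average completion = 29/4 = 7.25

7.25


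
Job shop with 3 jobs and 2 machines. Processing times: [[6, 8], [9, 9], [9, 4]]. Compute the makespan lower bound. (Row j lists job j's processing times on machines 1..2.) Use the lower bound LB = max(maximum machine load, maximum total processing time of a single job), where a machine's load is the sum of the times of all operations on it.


Machine loads:
  Machine 1: 6 + 9 + 9 = 24
  Machine 2: 8 + 9 + 4 = 21
Max machine load = 24
Job totals:
  Job 1: 14
  Job 2: 18
  Job 3: 13
Max job total = 18
Lower bound = max(24, 18) = 24

24


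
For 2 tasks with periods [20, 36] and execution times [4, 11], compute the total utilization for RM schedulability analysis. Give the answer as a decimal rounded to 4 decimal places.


Compute individual utilizations (exact fractions):
  Task 1: C/T = 4/20 = 1/5 (approx. 0.2)
  Task 2: C/T = 11/36 (approx. 0.3056)
Total utilization U = 1/5 + 11/36 = 91/180
Rounded to 4 decimal places: U = 0.5056
RM (Liu & Layland) bound for 2 tasks = 0.828427; compare with U = 91/180 (approx. 0.505556)
U <= bound, so schedulable by RM sufficient condition.

0.5056


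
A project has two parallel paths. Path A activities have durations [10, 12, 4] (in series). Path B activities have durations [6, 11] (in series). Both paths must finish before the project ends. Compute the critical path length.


Path A total = 10 + 12 + 4 = 26
Path B total = 6 + 11 = 17
Critical path = longest path = max(26, 17) = 26

26


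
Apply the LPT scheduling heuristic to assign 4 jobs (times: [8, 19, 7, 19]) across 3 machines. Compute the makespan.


Sort jobs in decreasing order (LPT): [19, 19, 8, 7]
Assign each job to the least loaded machine:
  Machine 1: jobs [19], load = 19
  Machine 2: jobs [19], load = 19
  Machine 3: jobs [8, 7], load = 15
Makespan = max load = 19

19


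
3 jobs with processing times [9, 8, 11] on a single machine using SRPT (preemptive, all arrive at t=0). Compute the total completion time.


Since all jobs arrive at t=0, SRPT equals SPT ordering.
SPT order: [8, 9, 11]
Completion times:
  Job 1: p=8, C=8
  Job 2: p=9, C=17
  Job 3: p=11, C=28
Total completion time = 8 + 17 + 28 = 53

53


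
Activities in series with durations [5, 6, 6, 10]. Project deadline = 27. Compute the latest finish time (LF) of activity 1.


LF(activity 1) = deadline - sum of successor durations
Successors: activities 2 through 4 with durations [6, 6, 10]
Sum of successor durations = 22
LF = 27 - 22 = 5

5


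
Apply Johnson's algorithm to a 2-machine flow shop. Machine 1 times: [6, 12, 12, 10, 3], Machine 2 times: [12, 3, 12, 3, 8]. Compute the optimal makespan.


Apply Johnson's rule:
  Group 1 (a <= b): [(5, 3, 8), (1, 6, 12), (3, 12, 12)]
  Group 2 (a > b): [(2, 12, 3), (4, 10, 3)]
Optimal job order: [5, 1, 3, 2, 4]
Schedule:
  Job 5: M1 done at 3, M2 done at 11
  Job 1: M1 done at 9, M2 done at 23
  Job 3: M1 done at 21, M2 done at 35
  Job 2: M1 done at 33, M2 done at 38
  Job 4: M1 done at 43, M2 done at 46
Makespan = 46

46
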